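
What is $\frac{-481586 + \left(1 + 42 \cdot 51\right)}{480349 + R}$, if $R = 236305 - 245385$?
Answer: $- \frac{479443}{471269} \approx -1.0173$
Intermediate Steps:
$R = -9080$
$\frac{-481586 + \left(1 + 42 \cdot 51\right)}{480349 + R} = \frac{-481586 + \left(1 + 42 \cdot 51\right)}{480349 - 9080} = \frac{-481586 + \left(1 + 2142\right)}{471269} = \left(-481586 + 2143\right) \frac{1}{471269} = \left(-479443\right) \frac{1}{471269} = - \frac{479443}{471269}$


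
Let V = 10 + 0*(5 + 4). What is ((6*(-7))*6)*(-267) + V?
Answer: 67294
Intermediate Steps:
V = 10 (V = 10 + 0*9 = 10 + 0 = 10)
((6*(-7))*6)*(-267) + V = ((6*(-7))*6)*(-267) + 10 = -42*6*(-267) + 10 = -252*(-267) + 10 = 67284 + 10 = 67294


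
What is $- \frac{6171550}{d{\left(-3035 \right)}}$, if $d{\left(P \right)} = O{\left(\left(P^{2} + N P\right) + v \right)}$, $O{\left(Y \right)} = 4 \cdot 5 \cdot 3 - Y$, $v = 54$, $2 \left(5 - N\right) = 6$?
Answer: $\frac{6171550}{9205149} \approx 0.67045$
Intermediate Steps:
$N = 2$ ($N = 5 - 3 = 2$)
$O{\left(Y \right)} = 60 - Y$ ($O{\left(Y \right)} = 20 \cdot 3 - Y = 60 - Y$)
$d{\left(P \right)} = 6 - P^{2} - 2 P$ ($d{\left(P \right)} = 60 - \left(\left(P^{2} + 2 P\right) + 54\right) = 60 - \left(54 + P^{2} + 2 P\right) = 6 - P^{2} - 2 P$)
$- \frac{6171550}{d{\left(-3035 \right)}} = - \frac{6171550}{6 - \left(-3035\right)^{2} - -6070} = - \frac{6171550}{6 - 9211225 + 6070} = - \frac{6171550}{-9205149} = \left(-6171550\right) \left(- \frac{1}{9205149}\right) = \frac{6171550}{9205149}$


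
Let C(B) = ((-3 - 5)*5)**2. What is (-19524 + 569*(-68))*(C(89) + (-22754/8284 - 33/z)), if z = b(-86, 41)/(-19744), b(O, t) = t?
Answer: -4550004958564/4469 ≈ -1.0181e+9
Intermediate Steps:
z = -41/19744 (z = 41/(-19744) = 41*(-1/19744) = -41/19744 ≈ -0.0020766)
C(B) = 1600 (C(B) = (-8*5)**2 = (-40)**2 = 1600)
(-19524 + 569*(-68))*(C(89) + (-22754/8284 - 33/z)) = (-19524 + 569*(-68))*(1600 + (-22754/8284 - 33/(-41/19744))) = (-19524 - 38692)*(1600 + (-22754*1/8284 - 33*(-19744/41))) = -58216*(1600 + (-11377/4142 + 651552/41)) = -58216*(1600 + 2698261927/169822) = -58216*2969977127/169822 = -4550004958564/4469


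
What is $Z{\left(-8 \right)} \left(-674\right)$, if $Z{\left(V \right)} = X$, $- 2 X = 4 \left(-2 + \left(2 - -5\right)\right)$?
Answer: $6740$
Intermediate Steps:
$X = -10$ ($X = - \frac{4 \left(-2 + \left(2 - -5\right)\right)}{2} = - \frac{4 \left(-2 + \left(2 + 5\right)\right)}{2} = - \frac{4 \left(-2 + 7\right)}{2} = - \frac{4 \cdot 5}{2} = \left(- \frac{1}{2}\right) 20 = -10$)
$Z{\left(V \right)} = -10$
$Z{\left(-8 \right)} \left(-674\right) = \left(-10\right) \left(-674\right) = 6740$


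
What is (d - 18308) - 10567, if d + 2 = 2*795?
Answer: -27287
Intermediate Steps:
d = 1588 (d = -2 + 2*795 = -2 + 1590 = 1588)
(d - 18308) - 10567 = (1588 - 18308) - 10567 = -16720 - 10567 = -27287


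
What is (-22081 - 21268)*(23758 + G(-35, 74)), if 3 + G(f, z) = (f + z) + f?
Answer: -1029928891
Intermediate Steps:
G(f, z) = -3 + z + 2*f (G(f, z) = -3 + ((f + z) + f) = -3 + (z + 2*f) = -3 + z + 2*f)
(-22081 - 21268)*(23758 + G(-35, 74)) = (-22081 - 21268)*(23758 + (-3 + 74 + 2*(-35))) = -43349*(23758 + (-3 + 74 - 70)) = -43349*(23758 + 1) = -43349*23759 = -1029928891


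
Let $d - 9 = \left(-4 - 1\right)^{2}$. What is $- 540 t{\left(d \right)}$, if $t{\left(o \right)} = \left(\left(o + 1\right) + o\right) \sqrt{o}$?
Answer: $- 37260 \sqrt{34} \approx -2.1726 \cdot 10^{5}$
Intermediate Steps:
$d = 34$ ($d = 9 + \left(-4 - 1\right)^{2} = 9 + \left(-5\right)^{2} = 9 + 25 = 34$)
$t{\left(o \right)} = \sqrt{o} \left(1 + 2 o\right)$ ($t{\left(o \right)} = \left(\left(1 + o\right) + o\right) \sqrt{o} = \left(1 + 2 o\right) \sqrt{o} = \sqrt{o} \left(1 + 2 o\right)$)
$- 540 t{\left(d \right)} = - 540 \sqrt{34} \left(1 + 2 \cdot 34\right) = - 540 \sqrt{34} \left(1 + 68\right) = - 540 \sqrt{34} \cdot 69 = - 540 \cdot 69 \sqrt{34} = - 37260 \sqrt{34}$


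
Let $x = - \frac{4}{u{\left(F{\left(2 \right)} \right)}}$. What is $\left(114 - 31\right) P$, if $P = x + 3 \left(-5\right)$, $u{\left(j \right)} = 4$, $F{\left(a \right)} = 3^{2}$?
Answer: $-1328$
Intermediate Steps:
$F{\left(a \right)} = 9$
$x = -1$ ($x = - \frac{4}{4} = \left(-4\right) \frac{1}{4} = -1$)
$P = -16$ ($P = -1 + 3 \left(-5\right) = -1 - 15 = -16$)
$\left(114 - 31\right) P = \left(114 - 31\right) \left(-16\right) = 83 \left(-16\right) = -1328$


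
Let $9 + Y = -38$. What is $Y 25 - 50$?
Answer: $-1225$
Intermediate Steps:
$Y = -47$ ($Y = -9 - 38 = -47$)
$Y 25 - 50 = \left(-47\right) 25 - 50 = -1175 - 50 = -1225$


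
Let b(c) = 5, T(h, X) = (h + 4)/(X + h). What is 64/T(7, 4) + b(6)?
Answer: 69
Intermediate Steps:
T(h, X) = (4 + h)/(X + h)
64/T(7, 4) + b(6) = 64/((4 + 7)/(4 + 7)) + 5 = 64/(11/11) + 5 = 64/((1/11)*11) + 5 = 64/1 + 5 = 1*64 + 5 = 64 + 5 = 69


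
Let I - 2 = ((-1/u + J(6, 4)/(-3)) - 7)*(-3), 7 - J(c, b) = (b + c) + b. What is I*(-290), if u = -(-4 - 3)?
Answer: -33350/7 ≈ -4764.3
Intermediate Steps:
J(c, b) = 7 - c - 2*b (J(c, b) = 7 - ((b + c) + b) = 7 - (c + 2*b) = 7 + (-c - 2*b) = 7 - c - 2*b)
u = 7 (u = -1*(-7) = 7)
I = 115/7 (I = 2 + ((-1/7 + (7 - 1*6 - 2*4)/(-3)) - 7)*(-3) = 2 + ((-1*1/7 + (7 - 6 - 8)*(-1/3)) - 7)*(-3) = 2 + ((-1/7 - 7*(-1/3)) - 7)*(-3) = 2 + ((-1/7 + 7/3) - 7)*(-3) = 2 + (46/21 - 7)*(-3) = 2 - 101/21*(-3) = 2 + 101/7 = 115/7 ≈ 16.429)
I*(-290) = (115/7)*(-290) = -33350/7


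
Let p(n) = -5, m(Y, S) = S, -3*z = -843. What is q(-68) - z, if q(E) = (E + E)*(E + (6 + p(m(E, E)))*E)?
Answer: 18215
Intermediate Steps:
z = 281 (z = -⅓*(-843) = 281)
q(E) = 4*E² (q(E) = (E + E)*(E + (6 - 5)*E) = (2*E)*(E + 1*E) = (2*E)*(E + E) = (2*E)*(2*E) = 4*E²)
q(-68) - z = 4*(-68)² - 1*281 = 4*4624 - 281 = 18496 - 281 = 18215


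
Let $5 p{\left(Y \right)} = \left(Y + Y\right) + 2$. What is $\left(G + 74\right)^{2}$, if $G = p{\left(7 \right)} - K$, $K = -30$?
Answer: $\frac{287296}{25} \approx 11492.0$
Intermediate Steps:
$p{\left(Y \right)} = \frac{2}{5} + \frac{2 Y}{5}$ ($p{\left(Y \right)} = \frac{\left(Y + Y\right) + 2}{5} = \frac{2 Y + 2}{5} = \frac{2 + 2 Y}{5} = \frac{2}{5} + \frac{2 Y}{5}$)
$G = \frac{166}{5}$ ($G = \left(\frac{2}{5} + \frac{2}{5} \cdot 7\right) - -30 = \left(\frac{2}{5} + \frac{14}{5}\right) + 30 = \frac{16}{5} + 30 = \frac{166}{5} \approx 33.2$)
$\left(G + 74\right)^{2} = \left(\frac{166}{5} + 74\right)^{2} = \left(\frac{536}{5}\right)^{2} = \frac{287296}{25}$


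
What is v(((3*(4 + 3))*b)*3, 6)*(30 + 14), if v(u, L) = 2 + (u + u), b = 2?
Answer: 11176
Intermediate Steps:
v(u, L) = 2 + 2*u
v(((3*(4 + 3))*b)*3, 6)*(30 + 14) = (2 + 2*(((3*(4 + 3))*2)*3))*(30 + 14) = (2 + 2*(((3*7)*2)*3))*44 = (2 + 2*((21*2)*3))*44 = (2 + 2*(42*3))*44 = (2 + 2*126)*44 = (2 + 252)*44 = 254*44 = 11176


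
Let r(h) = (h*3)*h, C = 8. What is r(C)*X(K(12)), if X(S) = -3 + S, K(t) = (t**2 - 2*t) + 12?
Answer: 24768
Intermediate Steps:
K(t) = 12 + t**2 - 2*t
r(h) = 3*h**2 (r(h) = (3*h)*h = 3*h**2)
r(C)*X(K(12)) = (3*8**2)*(-3 + (12 + 12**2 - 2*12)) = (3*64)*(-3 + (12 + 144 - 24)) = 192*(-3 + 132) = 192*129 = 24768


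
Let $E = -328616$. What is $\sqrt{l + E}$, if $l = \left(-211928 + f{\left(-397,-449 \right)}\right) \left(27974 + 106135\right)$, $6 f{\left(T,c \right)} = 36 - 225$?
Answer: $\frac{i \sqrt{113704020806}}{2} \approx 1.686 \cdot 10^{5} i$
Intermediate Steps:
$f{\left(T,c \right)} = - \frac{63}{2}$ ($f{\left(T,c \right)} = \frac{36 - 225}{6} = \frac{1}{6} \left(-189\right) = - \frac{63}{2}$)
$l = - \frac{56851353171}{2}$ ($l = \left(-211928 - \frac{63}{2}\right) \left(27974 + 106135\right) = \left(- \frac{423919}{2}\right) 134109 = - \frac{56851353171}{2} \approx -2.8426 \cdot 10^{10}$)
$\sqrt{l + E} = \sqrt{- \frac{56851353171}{2} - 328616} = \sqrt{- \frac{56852010403}{2}} = \frac{i \sqrt{113704020806}}{2}$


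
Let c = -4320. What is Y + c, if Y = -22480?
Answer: -26800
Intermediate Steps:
Y + c = -22480 - 4320 = -26800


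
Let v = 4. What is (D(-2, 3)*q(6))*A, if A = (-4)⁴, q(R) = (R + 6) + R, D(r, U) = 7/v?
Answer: 8064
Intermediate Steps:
D(r, U) = 7/4
q(R) = 6 + 2*R (q(R) = (6 + R) + R = 6 + 2*R)
A = 256
(D(-2, 3)*q(6))*A = (7*(6 + 2*6)/4)*256 = (7*(6 + 12)/4)*256 = ((7/4)*18)*256 = (63/2)*256 = 8064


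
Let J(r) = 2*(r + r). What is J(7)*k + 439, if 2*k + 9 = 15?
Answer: 523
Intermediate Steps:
J(r) = 4*r (J(r) = 2*(2*r) = 4*r)
k = 3 (k = -9/2 + (1/2)*15 = -9/2 + 15/2 = 3)
J(7)*k + 439 = (4*7)*3 + 439 = 28*3 + 439 = 84 + 439 = 523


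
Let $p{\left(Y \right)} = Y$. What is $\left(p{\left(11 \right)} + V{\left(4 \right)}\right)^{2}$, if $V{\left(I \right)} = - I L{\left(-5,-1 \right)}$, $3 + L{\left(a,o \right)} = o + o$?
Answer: $961$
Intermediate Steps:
$L{\left(a,o \right)} = -3 + 2 o$ ($L{\left(a,o \right)} = -3 + \left(o + o\right) = -3 + 2 o$)
$V{\left(I \right)} = 5 I$ ($V{\left(I \right)} = - I \left(-3 + 2 \left(-1\right)\right) = - I \left(-3 - 2\right) = - I \left(-5\right) = - \left(-5\right) I = 5 I$)
$\left(p{\left(11 \right)} + V{\left(4 \right)}\right)^{2} = \left(11 + 5 \cdot 4\right)^{2} = \left(11 + 20\right)^{2} = 31^{2} = 961$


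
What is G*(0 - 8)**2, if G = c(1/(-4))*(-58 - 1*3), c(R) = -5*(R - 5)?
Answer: -102480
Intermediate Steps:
c(R) = 25 - 5*R (c(R) = -5*(-5 + R) = 25 - 5*R)
G = -6405/4 (G = (25 - 5/(-4))*(-58 - 1*3) = (25 - 5*(-1/4))*(-58 - 3) = (25 + 5/4)*(-61) = (105/4)*(-61) = -6405/4 ≈ -1601.3)
G*(0 - 8)**2 = -6405*(0 - 8)**2/4 = -6405/4*(-8)**2 = -6405/4*64 = -102480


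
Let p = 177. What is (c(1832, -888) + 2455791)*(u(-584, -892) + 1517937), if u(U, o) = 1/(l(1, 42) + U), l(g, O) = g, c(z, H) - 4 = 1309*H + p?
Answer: 1144763025326600/583 ≈ 1.9636e+12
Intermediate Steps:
c(z, H) = 181 + 1309*H (c(z, H) = 4 + (1309*H + 177) = 4 + (177 + 1309*H) = 181 + 1309*H)
u(U, o) = 1/(1 + U)
(c(1832, -888) + 2455791)*(u(-584, -892) + 1517937) = ((181 + 1309*(-888)) + 2455791)*(1/(1 - 584) + 1517937) = ((181 - 1162392) + 2455791)*(1/(-583) + 1517937) = (-1162211 + 2455791)*(-1/583 + 1517937) = 1293580*(884957270/583) = 1144763025326600/583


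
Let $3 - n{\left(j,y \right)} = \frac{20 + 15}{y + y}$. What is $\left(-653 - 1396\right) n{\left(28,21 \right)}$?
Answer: $- \frac{8879}{2} \approx -4439.5$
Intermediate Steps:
$n{\left(j,y \right)} = 3 - \frac{35}{2 y}$ ($n{\left(j,y \right)} = 3 - \frac{20 + 15}{y + y} = 3 - \frac{35}{2 y}$)
$\left(-653 - 1396\right) n{\left(28,21 \right)} = \left(-653 - 1396\right) \left(3 - \frac{35}{2 \cdot 21}\right) = - 2049 \left(3 - \frac{5}{6}\right) = \left(-2049\right) \frac{13}{6} = - \frac{8879}{2}$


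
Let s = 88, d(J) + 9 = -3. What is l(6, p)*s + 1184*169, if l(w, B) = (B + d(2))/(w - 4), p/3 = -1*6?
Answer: 198776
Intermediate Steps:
d(J) = -12 (d(J) = -9 - 3 = -12)
p = -18 (p = 3*(-1*6) = 3*(-6) = -18)
l(w, B) = (-12 + B)/(-4 + w) (l(w, B) = (B - 12)/(w - 4) = (-12 + B)/(-4 + w))
l(6, p)*s + 1184*169 = ((-12 - 18)/(-4 + 6))*88 + 1184*169 = (-30/2)*88 + 200096 = ((½)*(-30))*88 + 200096 = -15*88 + 200096 = -1320 + 200096 = 198776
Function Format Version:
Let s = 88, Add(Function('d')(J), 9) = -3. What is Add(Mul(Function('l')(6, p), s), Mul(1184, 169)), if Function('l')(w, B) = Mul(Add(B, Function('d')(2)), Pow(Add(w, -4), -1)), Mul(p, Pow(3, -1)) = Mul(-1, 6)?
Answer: 198776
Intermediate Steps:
Function('d')(J) = -12 (Function('d')(J) = Add(-9, -3) = -12)
p = -18 (p = Mul(3, Mul(-1, 6)) = Mul(3, -6) = -18)
Function('l')(w, B) = Mul(Pow(Add(-4, w), -1), Add(-12, B)) (Function('l')(w, B) = Mul(Add(B, -12), Pow(Add(w, -4), -1)) = Mul(Add(-12, B), Pow(Add(-4, w), -1)) = Mul(Pow(Add(-4, w), -1), Add(-12, B)))
Add(Mul(Function('l')(6, p), s), Mul(1184, 169)) = Add(Mul(Mul(Pow(Add(-4, 6), -1), Add(-12, -18)), 88), Mul(1184, 169)) = Add(Mul(Mul(Pow(2, -1), -30), 88), 200096) = Add(Mul(Mul(Rational(1, 2), -30), 88), 200096) = Add(Mul(-15, 88), 200096) = Add(-1320, 200096) = 198776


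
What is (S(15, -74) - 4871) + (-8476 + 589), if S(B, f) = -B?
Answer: -12773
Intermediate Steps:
(S(15, -74) - 4871) + (-8476 + 589) = (-1*15 - 4871) + (-8476 + 589) = (-15 - 4871) - 7887 = -4886 - 7887 = -12773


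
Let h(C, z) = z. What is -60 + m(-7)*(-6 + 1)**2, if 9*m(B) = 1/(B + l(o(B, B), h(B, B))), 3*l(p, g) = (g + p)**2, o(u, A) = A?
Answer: -1259/21 ≈ -59.952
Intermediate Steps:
l(p, g) = (g + p)**2/3
m(B) = 1/(9*(B + 4*B**2/3)) (m(B) = 1/(9*(B + (B + B)**2/3)) = 1/(9*(B + (2*B)**2/3)) = 1/(9*(B + (4*B**2)/3)) = 1/(9*(B + 4*B**2/3)))
-60 + m(-7)*(-6 + 1)**2 = -60 + ((1/3)/(-7*(3 + 4*(-7))))*(-6 + 1)**2 = -60 + ((1/3)*(-1/7)/(3 - 28))*(-5)**2 = -60 + ((1/3)*(-1/7)/(-25))*25 = -60 + ((1/3)*(-1/7)*(-1/25))*25 = -60 + (1/525)*25 = -60 + 1/21 = -1259/21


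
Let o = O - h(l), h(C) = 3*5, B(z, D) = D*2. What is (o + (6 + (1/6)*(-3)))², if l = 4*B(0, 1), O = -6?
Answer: 961/4 ≈ 240.25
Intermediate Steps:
B(z, D) = 2*D
l = 8 (l = 4*(2*1) = 4*2 = 8)
h(C) = 15
o = -21 (o = -6 - 1*15 = -6 - 15 = -21)
(o + (6 + (1/6)*(-3)))² = (-21 + (6 + (1/6)*(-3)))² = (-21 + (6 + (1*(⅙))*(-3)))² = (-21 + (6 + (⅙)*(-3)))² = (-21 + (6 - ½))² = (-21 + 11/2)² = (-31/2)² = 961/4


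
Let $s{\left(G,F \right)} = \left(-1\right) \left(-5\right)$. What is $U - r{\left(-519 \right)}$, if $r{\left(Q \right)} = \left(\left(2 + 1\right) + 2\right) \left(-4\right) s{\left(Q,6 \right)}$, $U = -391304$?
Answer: $-391204$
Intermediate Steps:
$s{\left(G,F \right)} = 5$
$r{\left(Q \right)} = -100$ ($r{\left(Q \right)} = \left(\left(2 + 1\right) + 2\right) \left(-4\right) 5 = \left(3 + 2\right) \left(-4\right) 5 = 5 \left(-4\right) 5 = \left(-20\right) 5 = -100$)
$U - r{\left(-519 \right)} = -391304 - -100 = -391304 + 100 = -391204$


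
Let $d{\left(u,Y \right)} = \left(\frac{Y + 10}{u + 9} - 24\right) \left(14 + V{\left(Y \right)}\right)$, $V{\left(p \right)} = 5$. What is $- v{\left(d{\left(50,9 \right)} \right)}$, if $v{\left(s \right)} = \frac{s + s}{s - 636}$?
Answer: $- \frac{53086}{64067} \approx -0.8286$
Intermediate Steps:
$d{\left(u,Y \right)} = -456 + \frac{19 \left(10 + Y\right)}{9 + u}$ ($d{\left(u,Y \right)} = \left(\frac{Y + 10}{u + 9} - 24\right) \left(14 + 5\right) = \left(\frac{10 + Y}{9 + u} - 24\right) 19 = \left(-24 + \frac{10 + Y}{9 + u}\right) 19 = -456 + \frac{19 \left(10 + Y\right)}{9 + u}$)
$v{\left(s \right)} = \frac{2 s}{-636 + s}$
$- v{\left(d{\left(50,9 \right)} \right)} = - \frac{2 \frac{19 \left(-206 + 9 - 1200\right)}{9 + 50}}{-636 + \frac{19 \left(-206 + 9 - 1200\right)}{9 + 50}} = - \frac{2 \frac{19 \left(-206 + 9 - 1200\right)}{59}}{-636 + \frac{19 \left(-206 + 9 - 1200\right)}{59}} = - \frac{2 \cdot 19 \cdot \frac{1}{59} \left(-1397\right)}{-636 + 19 \cdot \frac{1}{59} \left(-1397\right)} = - \frac{2 \left(-26543\right)}{59 \left(-636 - \frac{26543}{59}\right)} = - \frac{2 \left(-26543\right)}{59 \left(- \frac{64067}{59}\right)} = - \frac{2 \left(-26543\right) \left(-59\right)}{59 \cdot 64067} = \left(-1\right) \frac{53086}{64067} = - \frac{53086}{64067}$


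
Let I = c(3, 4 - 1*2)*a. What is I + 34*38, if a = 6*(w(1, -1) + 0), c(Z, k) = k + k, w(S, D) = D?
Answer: 1268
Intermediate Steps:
c(Z, k) = 2*k
a = -6 (a = 6*(-1 + 0) = 6*(-1) = -6)
I = -24 (I = (2*(4 - 1*2))*(-6) = (2*(4 - 2))*(-6) = (2*2)*(-6) = 4*(-6) = -24)
I + 34*38 = -24 + 34*38 = -24 + 1292 = 1268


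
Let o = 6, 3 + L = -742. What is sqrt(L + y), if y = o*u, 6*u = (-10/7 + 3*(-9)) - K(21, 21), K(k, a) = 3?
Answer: I*sqrt(38045)/7 ≈ 27.864*I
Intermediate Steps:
L = -745 (L = -3 - 742 = -745)
u = -110/21 (u = ((-10/7 + 3*(-9)) - 1*3)/6 = ((-10*1/7 - 27) - 3)/6 = ((-10/7 - 27) - 3)/6 = (-199/7 - 3)/6 = (1/6)*(-220/7) = -110/21 ≈ -5.2381)
y = -220/7 (y = 6*(-110/21) = -220/7 ≈ -31.429)
sqrt(L + y) = sqrt(-745 - 220/7) = sqrt(-5435/7) = I*sqrt(38045)/7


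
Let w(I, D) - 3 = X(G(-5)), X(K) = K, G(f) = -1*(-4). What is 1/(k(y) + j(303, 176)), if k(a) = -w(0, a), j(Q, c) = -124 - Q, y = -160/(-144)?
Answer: -1/434 ≈ -0.0023041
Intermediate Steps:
G(f) = 4
w(I, D) = 7 (w(I, D) = 3 + 4 = 7)
y = 10/9 (y = -160*(-1/144) = 10/9 ≈ 1.1111)
k(a) = -7 (k(a) = -1*7 = -7)
1/(k(y) + j(303, 176)) = 1/(-7 + (-124 - 1*303)) = 1/(-7 + (-124 - 303)) = 1/(-7 - 427) = 1/(-434) = -1/434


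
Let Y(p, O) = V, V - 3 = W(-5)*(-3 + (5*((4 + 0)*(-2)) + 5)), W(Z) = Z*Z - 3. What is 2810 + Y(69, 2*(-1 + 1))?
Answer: 1977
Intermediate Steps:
W(Z) = -3 + Z**2 (W(Z) = Z**2 - 3 = -3 + Z**2)
V = -833 (V = 3 + (-3 + (-5)**2)*(-3 + (5*((4 + 0)*(-2)) + 5)) = 3 + (-3 + 25)*(-3 + (5*(4*(-2)) + 5)) = 3 + 22*(-3 + (5*(-8) + 5)) = 3 + 22*(-3 + (-40 + 5)) = 3 + 22*(-3 - 35) = 3 + 22*(-38) = 3 - 836 = -833)
Y(p, O) = -833
2810 + Y(69, 2*(-1 + 1)) = 2810 - 833 = 1977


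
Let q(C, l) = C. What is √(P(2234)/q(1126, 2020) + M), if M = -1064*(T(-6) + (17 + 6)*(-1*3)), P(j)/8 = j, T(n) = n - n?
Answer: 8*√363681673/563 ≈ 270.98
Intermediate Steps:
T(n) = 0
P(j) = 8*j
M = 73416 (M = -1064*(0 + (17 + 6)*(-1*3)) = -1064*(0 + 23*(-3)) = -1064*(0 - 69) = -1064*(-69) = 73416)
√(P(2234)/q(1126, 2020) + M) = √((8*2234)/1126 + 73416) = √(17872*(1/1126) + 73416) = √(8936/563 + 73416) = √(41342144/563) = 8*√363681673/563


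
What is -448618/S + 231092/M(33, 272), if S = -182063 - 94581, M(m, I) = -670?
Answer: -15907410297/46337870 ≈ -343.29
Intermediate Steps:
S = -276644
-448618/S + 231092/M(33, 272) = -448618/(-276644) + 231092/(-670) = -448618*(-1/276644) + 231092*(-1/670) = 224309/138322 - 115546/335 = -15907410297/46337870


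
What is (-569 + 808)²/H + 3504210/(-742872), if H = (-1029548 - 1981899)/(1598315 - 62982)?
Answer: -10860041016597561/372853275964 ≈ -29127.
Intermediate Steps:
H = -3011447/1535333 ≈ -1.9614
(-569 + 808)²/H + 3504210/(-742872) = (-569 + 808)²/(-3011447/1535333) + 3504210/(-742872) = 239²*(-1535333/3011447) + 3504210*(-1/742872) = 57121*(-1535333/3011447) - 584035/123812 = -87699756293/3011447 - 584035/123812 = -10860041016597561/372853275964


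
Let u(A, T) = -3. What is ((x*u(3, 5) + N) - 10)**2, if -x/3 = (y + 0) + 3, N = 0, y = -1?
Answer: 64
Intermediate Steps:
x = -6 (x = -3*((-1 + 0) + 3) = -3*(-1 + 3) = -3*2 = -6)
((x*u(3, 5) + N) - 10)**2 = ((-6*(-3) + 0) - 10)**2 = ((18 + 0) - 10)**2 = (18 - 10)**2 = 8**2 = 64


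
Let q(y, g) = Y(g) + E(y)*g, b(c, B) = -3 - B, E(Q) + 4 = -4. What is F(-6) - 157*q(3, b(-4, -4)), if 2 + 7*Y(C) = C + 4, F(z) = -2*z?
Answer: 8405/7 ≈ 1200.7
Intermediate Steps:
E(Q) = -8 (E(Q) = -4 - 4 = -8)
Y(C) = 2/7 + C/7 (Y(C) = -2/7 + (C + 4)/7 = -2/7 + (4 + C)/7 = -2/7 + (4/7 + C/7) = 2/7 + C/7)
q(y, g) = 2/7 - 55*g/7 (q(y, g) = (2/7 + g/7) - 8*g = 2/7 - 55*g/7)
F(-6) - 157*q(3, b(-4, -4)) = -2*(-6) - 157*(2/7 - 55*(-3 - 1*(-4))/7) = 12 - 157*(2/7 - 55*(-3 + 4)/7) = 12 - 157*(2/7 - 55/7*1) = 12 - 157*(2/7 - 55/7) = 12 - 157*(-53/7) = 12 + 8321/7 = 8405/7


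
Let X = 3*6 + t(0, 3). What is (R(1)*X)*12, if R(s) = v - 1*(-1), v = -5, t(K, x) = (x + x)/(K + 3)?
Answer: -960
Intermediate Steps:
t(K, x) = 2*x/(3 + K) (t(K, x) = (2*x)/(3 + K) = 2*x/(3 + K))
X = 20 (X = 3*6 + 2*3/(3 + 0) = 18 + 2*3/3 = 18 + 2*3*(⅓) = 18 + 2 = 20)
R(s) = -4 (R(s) = -5 - 1*(-1) = -5 + 1 = -4)
(R(1)*X)*12 = -4*20*12 = -80*12 = -960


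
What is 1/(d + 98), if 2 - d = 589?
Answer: -1/489 ≈ -0.0020450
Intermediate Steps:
d = -587 (d = 2 - 1*589 = 2 - 589 = -587)
1/(d + 98) = 1/(-587 + 98) = 1/(-489) = -1/489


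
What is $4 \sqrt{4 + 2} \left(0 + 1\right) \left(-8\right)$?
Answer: $- 32 \sqrt{6} \approx -78.384$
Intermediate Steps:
$4 \sqrt{4 + 2} \left(0 + 1\right) \left(-8\right) = 4 \sqrt{6} \cdot 1 \left(-8\right) = 4 \sqrt{6} \left(-8\right) = - 32 \sqrt{6}$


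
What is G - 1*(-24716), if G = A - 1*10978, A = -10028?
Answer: 3710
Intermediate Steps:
G = -21006 (G = -10028 - 1*10978 = -10028 - 10978 = -21006)
G - 1*(-24716) = -21006 - 1*(-24716) = -21006 + 24716 = 3710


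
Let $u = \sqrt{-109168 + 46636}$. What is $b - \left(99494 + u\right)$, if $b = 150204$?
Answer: $50710 - 18 i \sqrt{193} \approx 50710.0 - 250.06 i$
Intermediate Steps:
$u = 18 i \sqrt{193}$ ($u = \sqrt{-62532} = 18 i \sqrt{193} \approx 250.06 i$)
$b - \left(99494 + u\right) = 150204 - \left(99494 + 18 i \sqrt{193}\right) = 50710 - 18 i \sqrt{193}$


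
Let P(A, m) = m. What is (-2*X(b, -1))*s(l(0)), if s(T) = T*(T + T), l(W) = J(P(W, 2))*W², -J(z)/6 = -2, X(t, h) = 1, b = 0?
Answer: 0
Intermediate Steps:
J(z) = 12 (J(z) = -6*(-2) = 12)
l(W) = 12*W²
s(T) = 2*T² (s(T) = T*(2*T) = 2*T²)
(-2*X(b, -1))*s(l(0)) = (-2*1)*(2*(12*0²)²) = -4*(12*0)² = -4*0² = -4*0 = -2*0 = 0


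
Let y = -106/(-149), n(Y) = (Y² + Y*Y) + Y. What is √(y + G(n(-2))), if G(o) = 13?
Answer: 3*√33823/149 ≈ 3.7029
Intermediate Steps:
n(Y) = Y + 2*Y² (n(Y) = (Y² + Y²) + Y = 2*Y² + Y = Y + 2*Y²)
y = 106/149 (y = -106*(-1/149) = 106/149 ≈ 0.71141)
√(y + G(n(-2))) = √(106/149 + 13) = √(2043/149) = 3*√33823/149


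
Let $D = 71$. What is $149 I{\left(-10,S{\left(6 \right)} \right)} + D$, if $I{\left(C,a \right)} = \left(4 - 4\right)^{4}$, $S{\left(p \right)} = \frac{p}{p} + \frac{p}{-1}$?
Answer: $71$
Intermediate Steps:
$S{\left(p \right)} = 1 - p$ ($S{\left(p \right)} = 1 + p \left(-1\right) = 1 - p$)
$I{\left(C,a \right)} = 0$ ($I{\left(C,a \right)} = \left(4 - 4\right)^{4} = 0^{4} = 0$)
$149 I{\left(-10,S{\left(6 \right)} \right)} + D = 149 \cdot 0 + 71 = 0 + 71 = 71$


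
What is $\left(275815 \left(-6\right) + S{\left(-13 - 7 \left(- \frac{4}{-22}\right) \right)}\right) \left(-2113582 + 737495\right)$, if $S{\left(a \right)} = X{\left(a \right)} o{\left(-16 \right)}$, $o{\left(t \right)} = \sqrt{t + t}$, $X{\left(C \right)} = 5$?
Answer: $2277272615430 - 27521740 i \sqrt{2} \approx 2.2773 \cdot 10^{12} - 3.8922 \cdot 10^{7} i$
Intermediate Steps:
$o{\left(t \right)} = \sqrt{2} \sqrt{t}$ ($o{\left(t \right)} = \sqrt{2 t} = \sqrt{2} \sqrt{t}$)
$S{\left(a \right)} = 20 i \sqrt{2}$ ($S{\left(a \right)} = 5 \sqrt{2} \sqrt{-16} = 5 \sqrt{2} \cdot 4 i = 5 \cdot 4 i \sqrt{2} = 20 i \sqrt{2}$)
$\left(275815 \left(-6\right) + S{\left(-13 - 7 \left(- \frac{4}{-22}\right) \right)}\right) \left(-2113582 + 737495\right) = \left(275815 \left(-6\right) + 20 i \sqrt{2}\right) \left(-2113582 + 737495\right) = \left(-1654890 + 20 i \sqrt{2}\right) \left(-1376087\right) = 2277272615430 - 27521740 i \sqrt{2}$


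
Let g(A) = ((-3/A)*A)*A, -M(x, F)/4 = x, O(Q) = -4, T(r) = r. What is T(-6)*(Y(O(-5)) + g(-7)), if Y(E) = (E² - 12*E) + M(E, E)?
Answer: -606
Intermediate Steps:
M(x, F) = -4*x
g(A) = -3*A
Y(E) = E² - 16*E (Y(E) = (E² - 12*E) - 4*E = E² - 16*E)
T(-6)*(Y(O(-5)) + g(-7)) = -6*(-4*(-16 - 4) - 3*(-7)) = -6*(-4*(-20) + 21) = -6*(80 + 21) = -6*101 = -606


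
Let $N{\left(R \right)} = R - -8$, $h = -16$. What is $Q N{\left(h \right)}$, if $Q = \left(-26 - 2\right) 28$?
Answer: $6272$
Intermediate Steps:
$Q = -784$ ($Q = \left(-28\right) 28 = -784$)
$N{\left(R \right)} = 8 + R$ ($N{\left(R \right)} = R + 8 = 8 + R$)
$Q N{\left(h \right)} = - 784 \left(8 - 16\right) = \left(-784\right) \left(-8\right) = 6272$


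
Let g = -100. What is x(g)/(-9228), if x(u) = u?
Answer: 25/2307 ≈ 0.010837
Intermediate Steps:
x(g)/(-9228) = -100/(-9228) = -100*(-1/9228) = 25/2307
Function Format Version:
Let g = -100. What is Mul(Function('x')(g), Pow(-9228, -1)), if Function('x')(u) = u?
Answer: Rational(25, 2307) ≈ 0.010837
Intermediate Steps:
Mul(Function('x')(g), Pow(-9228, -1)) = Mul(-100, Pow(-9228, -1)) = Mul(-100, Rational(-1, 9228)) = Rational(25, 2307)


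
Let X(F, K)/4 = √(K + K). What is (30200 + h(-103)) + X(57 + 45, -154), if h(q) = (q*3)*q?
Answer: 62027 + 8*I*√77 ≈ 62027.0 + 70.2*I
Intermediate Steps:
X(F, K) = 4*√2*√K (X(F, K) = 4*√(K + K) = 4*√(2*K) = 4*(√2*√K) = 4*√2*√K)
h(q) = 3*q² (h(q) = (3*q)*q = 3*q²)
(30200 + h(-103)) + X(57 + 45, -154) = (30200 + 3*(-103)²) + 4*√2*√(-154) = (30200 + 3*10609) + 4*√2*(I*√154) = (30200 + 31827) + 8*I*√77 = 62027 + 8*I*√77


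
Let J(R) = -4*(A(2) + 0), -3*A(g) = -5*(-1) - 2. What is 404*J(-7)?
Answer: 1616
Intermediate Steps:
A(g) = -1 (A(g) = -(-5*(-1) - 2)/3 = -(5 - 2)/3 = -⅓*3 = -1)
J(R) = 4 (J(R) = -4*(-1 + 0) = -4*(-1) = 4)
404*J(-7) = 404*4 = 1616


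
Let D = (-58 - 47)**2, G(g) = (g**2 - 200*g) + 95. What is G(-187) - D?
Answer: 61439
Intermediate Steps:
G(g) = 95 + g**2 - 200*g
D = 11025 (D = (-105)**2 = 11025)
G(-187) - D = (95 + (-187)**2 - 200*(-187)) - 1*11025 = (95 + 34969 + 37400) - 11025 = 72464 - 11025 = 61439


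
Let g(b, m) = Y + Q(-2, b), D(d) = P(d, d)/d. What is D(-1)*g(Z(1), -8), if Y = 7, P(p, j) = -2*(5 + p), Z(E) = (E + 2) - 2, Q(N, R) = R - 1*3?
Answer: 40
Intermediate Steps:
Q(N, R) = -3 + R (Q(N, R) = R - 3 = -3 + R)
Z(E) = E (Z(E) = (2 + E) - 2 = E)
P(p, j) = -10 - 2*p
D(d) = (-10 - 2*d)/d
g(b, m) = 4 + b (g(b, m) = 7 + (-3 + b) = 4 + b)
D(-1)*g(Z(1), -8) = (-2 - 10/(-1))*(4 + 1) = (-2 - 10*(-1))*5 = (-2 + 10)*5 = 8*5 = 40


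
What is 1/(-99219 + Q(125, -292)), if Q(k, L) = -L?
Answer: -1/98927 ≈ -1.0108e-5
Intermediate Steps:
1/(-99219 + Q(125, -292)) = 1/(-99219 - 1*(-292)) = 1/(-99219 + 292) = 1/(-98927) = -1/98927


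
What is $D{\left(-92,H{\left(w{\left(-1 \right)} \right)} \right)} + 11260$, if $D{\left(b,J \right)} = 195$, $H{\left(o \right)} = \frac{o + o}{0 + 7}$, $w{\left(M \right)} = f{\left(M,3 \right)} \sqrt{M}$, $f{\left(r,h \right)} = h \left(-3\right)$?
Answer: $11455$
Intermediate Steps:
$f{\left(r,h \right)} = - 3 h$
$w{\left(M \right)} = - 9 \sqrt{M}$ ($w{\left(M \right)} = \left(-3\right) 3 \sqrt{M} = - 9 \sqrt{M}$)
$H{\left(o \right)} = \frac{2 o}{7}$
$D{\left(-92,H{\left(w{\left(-1 \right)} \right)} \right)} + 11260 = 195 + 11260 = 11455$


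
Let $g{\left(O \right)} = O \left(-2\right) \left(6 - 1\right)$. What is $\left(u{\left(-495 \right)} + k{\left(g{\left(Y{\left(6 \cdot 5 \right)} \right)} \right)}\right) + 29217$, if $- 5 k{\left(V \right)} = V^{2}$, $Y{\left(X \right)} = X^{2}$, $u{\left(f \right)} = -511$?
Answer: $-16171294$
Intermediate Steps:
$g{\left(O \right)} = - 10 O$ ($g{\left(O \right)} = - 2 O \left(6 - 1\right) = - 2 O 5 = - 10 O$)
$k{\left(V \right)} = - \frac{V^{2}}{5}$
$\left(u{\left(-495 \right)} + k{\left(g{\left(Y{\left(6 \cdot 5 \right)} \right)} \right)}\right) + 29217 = \left(-511 - \frac{\left(- 10 \left(6 \cdot 5\right)^{2}\right)^{2}}{5}\right) + 29217 = \left(-511 - \frac{\left(- 10 \cdot 30^{2}\right)^{2}}{5}\right) + 29217 = \left(-511 - \frac{\left(\left(-10\right) 900\right)^{2}}{5}\right) + 29217 = \left(-511 - \frac{\left(-9000\right)^{2}}{5}\right) + 29217 = \left(-511 - 16200000\right) + 29217 = -16200511 + 29217 = -16171294$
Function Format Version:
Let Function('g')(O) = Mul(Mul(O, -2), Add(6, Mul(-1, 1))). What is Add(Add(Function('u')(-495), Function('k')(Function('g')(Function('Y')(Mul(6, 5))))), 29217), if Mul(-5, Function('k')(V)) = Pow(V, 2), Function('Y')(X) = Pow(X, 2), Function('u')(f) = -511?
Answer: -16171294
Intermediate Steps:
Function('g')(O) = Mul(-10, O) (Function('g')(O) = Mul(Mul(-2, O), Add(6, -1)) = Mul(Mul(-2, O), 5) = Mul(-10, O))
Function('k')(V) = Mul(Rational(-1, 5), Pow(V, 2))
Add(Add(Function('u')(-495), Function('k')(Function('g')(Function('Y')(Mul(6, 5))))), 29217) = Add(Add(-511, Mul(Rational(-1, 5), Pow(Mul(-10, Pow(Mul(6, 5), 2)), 2))), 29217) = Add(Add(-511, Mul(Rational(-1, 5), Pow(Mul(-10, Pow(30, 2)), 2))), 29217) = Add(Add(-511, Mul(Rational(-1, 5), Pow(Mul(-10, 900), 2))), 29217) = Add(Add(-511, Mul(Rational(-1, 5), Pow(-9000, 2))), 29217) = Add(Add(-511, Mul(Rational(-1, 5), 81000000)), 29217) = Add(Add(-511, -16200000), 29217) = Add(-16200511, 29217) = -16171294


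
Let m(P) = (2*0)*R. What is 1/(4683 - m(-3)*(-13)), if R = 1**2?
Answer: 1/4683 ≈ 0.00021354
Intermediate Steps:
R = 1
m(P) = 0 (m(P) = (2*0)*1 = 0*1 = 0)
1/(4683 - m(-3)*(-13)) = 1/(4683 - 1*0*(-13)) = 1/(4683 + 0*(-13)) = 1/(4683 + 0) = 1/4683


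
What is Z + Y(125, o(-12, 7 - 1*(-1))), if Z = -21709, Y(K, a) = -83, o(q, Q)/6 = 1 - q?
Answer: -21792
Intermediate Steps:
o(q, Q) = 6 - 6*q (o(q, Q) = 6*(1 - q) = 6 - 6*q)
Z + Y(125, o(-12, 7 - 1*(-1))) = -21709 - 83 = -21792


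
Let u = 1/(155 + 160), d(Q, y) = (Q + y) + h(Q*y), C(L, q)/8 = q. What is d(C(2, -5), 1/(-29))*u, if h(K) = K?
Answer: -1121/9135 ≈ -0.12271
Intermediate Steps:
C(L, q) = 8*q
d(Q, y) = Q + y + Q*y (d(Q, y) = (Q + y) + Q*y = Q + y + Q*y)
u = 1/315 ≈ 0.0031746
d(C(2, -5), 1/(-29))*u = (8*(-5) + 1/(-29) + (8*(-5))/(-29))*(1/315) = (-40 - 1/29 - 40*(-1/29))*(1/315) = (-40 - 1/29 + 40/29)*(1/315) = -1121/29*1/315 = -1121/9135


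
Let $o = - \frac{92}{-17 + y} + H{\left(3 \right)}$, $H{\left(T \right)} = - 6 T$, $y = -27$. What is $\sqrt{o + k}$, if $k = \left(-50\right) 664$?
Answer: $\frac{5 i \sqrt{160765}}{11} \approx 182.25 i$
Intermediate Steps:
$k = -33200$
$o = - \frac{175}{11}$ ($o = - \frac{92}{-17 - 27} - 18 = - \frac{92}{-44} - 18 = \left(-92\right) \left(- \frac{1}{44}\right) - 18 = \frac{23}{11} - 18 = - \frac{175}{11} \approx -15.909$)
$\sqrt{o + k} = \sqrt{- \frac{175}{11} - 33200} = \sqrt{- \frac{365375}{11}} = \frac{5 i \sqrt{160765}}{11}$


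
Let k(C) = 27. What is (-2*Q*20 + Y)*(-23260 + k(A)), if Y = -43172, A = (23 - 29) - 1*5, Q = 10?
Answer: 1012308276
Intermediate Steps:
A = -11 (A = -6 - 5 = -11)
(-2*Q*20 + Y)*(-23260 + k(A)) = (-2*10*20 - 43172)*(-23260 + 27) = (-20*20 - 43172)*(-23233) = (-400 - 43172)*(-23233) = -43572*(-23233) = 1012308276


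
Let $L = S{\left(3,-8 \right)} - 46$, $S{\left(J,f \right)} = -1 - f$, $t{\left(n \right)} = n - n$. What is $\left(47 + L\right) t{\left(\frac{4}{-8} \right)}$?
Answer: $0$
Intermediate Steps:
$t{\left(n \right)} = 0$
$L = -39$ ($L = \left(-1 - -8\right) - 46 = \left(-1 + 8\right) - 46 = 7 - 46 = -39$)
$\left(47 + L\right) t{\left(\frac{4}{-8} \right)} = \left(47 - 39\right) 0 = 8 \cdot 0 = 0$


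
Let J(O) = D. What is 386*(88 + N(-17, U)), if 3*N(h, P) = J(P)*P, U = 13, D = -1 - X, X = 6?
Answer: 66778/3 ≈ 22259.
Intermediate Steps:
D = -7 (D = -1 - 1*6 = -1 - 6 = -7)
J(O) = -7
N(h, P) = -7*P/3 (N(h, P) = (-7*P)/3 = -7*P/3)
386*(88 + N(-17, U)) = 386*(88 - 7/3*13) = 386*(88 - 91/3) = 386*(173/3) = 66778/3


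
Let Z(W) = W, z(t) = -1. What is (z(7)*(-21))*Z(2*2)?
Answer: 84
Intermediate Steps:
(z(7)*(-21))*Z(2*2) = (-1*(-21))*(2*2) = 21*4 = 84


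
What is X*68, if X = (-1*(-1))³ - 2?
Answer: -68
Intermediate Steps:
X = -1 (X = 1³ - 2 = 1 - 2 = -1)
X*68 = -1*68 = -68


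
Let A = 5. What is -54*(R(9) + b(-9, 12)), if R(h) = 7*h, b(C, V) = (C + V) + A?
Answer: -3834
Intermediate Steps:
b(C, V) = 5 + C + V (b(C, V) = (C + V) + 5 = 5 + C + V)
-54*(R(9) + b(-9, 12)) = -54*(7*9 + (5 - 9 + 12)) = -54*(63 + 8) = -54*71 = -3834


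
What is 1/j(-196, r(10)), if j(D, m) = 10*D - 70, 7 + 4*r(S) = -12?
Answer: -1/2030 ≈ -0.00049261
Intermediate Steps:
r(S) = -19/4 (r(S) = -7/4 + (¼)*(-12) = -7/4 - 3 = -19/4)
j(D, m) = -70 + 10*D
1/j(-196, r(10)) = 1/(-70 + 10*(-196)) = 1/(-70 - 1960) = 1/(-2030) = -1/2030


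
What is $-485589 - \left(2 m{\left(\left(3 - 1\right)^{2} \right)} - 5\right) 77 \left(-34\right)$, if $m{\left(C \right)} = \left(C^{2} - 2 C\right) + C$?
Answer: $-435847$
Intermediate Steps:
$m{\left(C \right)} = C^{2} - C$
$-485589 - \left(2 m{\left(\left(3 - 1\right)^{2} \right)} - 5\right) 77 \left(-34\right) = -485589 - \left(2 \left(3 - 1\right)^{2} \left(-1 + \left(3 - 1\right)^{2}\right) - 5\right) 77 \left(-34\right) = -485589 - \left(2 \cdot 2^{2} \left(-1 + 2^{2}\right) - 5\right) 77 \left(-34\right) = -485589 - \left(2 \cdot 4 \left(-1 + 4\right) - 5\right) 77 \left(-34\right) = -485589 - \left(2 \cdot 4 \cdot 3 - 5\right) 77 \left(-34\right) = -485589 - \left(2 \cdot 12 - 5\right) 77 \left(-34\right) = -485589 - \left(24 - 5\right) 77 \left(-34\right) = -485589 - 19 \cdot 77 \left(-34\right) = -485589 - 1463 \left(-34\right) = -485589 - -49742 = -485589 + 49742 = -435847$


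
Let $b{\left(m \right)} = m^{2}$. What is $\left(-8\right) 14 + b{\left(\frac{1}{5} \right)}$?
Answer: $- \frac{2799}{25} \approx -111.96$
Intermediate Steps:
$\left(-8\right) 14 + b{\left(\frac{1}{5} \right)} = \left(-8\right) 14 + \left(\frac{1}{5}\right)^{2} = -112 + \left(\frac{1}{5}\right)^{2} = -112 + \frac{1}{25} = - \frac{2799}{25}$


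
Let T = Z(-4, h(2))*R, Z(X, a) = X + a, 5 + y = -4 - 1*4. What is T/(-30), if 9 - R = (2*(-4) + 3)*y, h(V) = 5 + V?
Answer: 28/5 ≈ 5.6000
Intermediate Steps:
y = -13 (y = -5 + (-4 - 1*4) = -5 + (-4 - 4) = -5 - 8 = -13)
R = -56 (R = 9 - (2*(-4) + 3)*(-13) = 9 - (-8 + 3)*(-13) = 9 - (-5)*(-13) = 9 - 1*65 = 9 - 65 = -56)
T = -168 (T = (-4 + (5 + 2))*(-56) = (-4 + 7)*(-56) = 3*(-56) = -168)
T/(-30) = -168/(-30) = -1/30*(-168) = 28/5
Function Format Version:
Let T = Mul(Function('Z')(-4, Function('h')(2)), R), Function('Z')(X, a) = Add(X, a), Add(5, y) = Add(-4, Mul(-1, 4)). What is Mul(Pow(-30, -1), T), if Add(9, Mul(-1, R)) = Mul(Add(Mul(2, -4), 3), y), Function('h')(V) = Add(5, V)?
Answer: Rational(28, 5) ≈ 5.6000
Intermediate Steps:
y = -13 (y = Add(-5, Add(-4, Mul(-1, 4))) = Add(-5, Add(-4, -4)) = Add(-5, -8) = -13)
R = -56 (R = Add(9, Mul(-1, Mul(Add(Mul(2, -4), 3), -13))) = Add(9, Mul(-1, Mul(Add(-8, 3), -13))) = Add(9, Mul(-1, Mul(-5, -13))) = Add(9, Mul(-1, 65)) = Add(9, -65) = -56)
T = -168 (T = Mul(Add(-4, Add(5, 2)), -56) = Mul(Add(-4, 7), -56) = Mul(3, -56) = -168)
Mul(Pow(-30, -1), T) = Mul(Pow(-30, -1), -168) = Mul(Rational(-1, 30), -168) = Rational(28, 5)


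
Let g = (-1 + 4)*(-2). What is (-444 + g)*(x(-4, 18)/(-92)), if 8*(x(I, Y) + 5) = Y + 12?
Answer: -1125/184 ≈ -6.1141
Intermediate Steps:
x(I, Y) = -7/2 + Y/8 (x(I, Y) = -5 + (Y + 12)/8 = -5 + (12 + Y)/8 = -5 + (3/2 + Y/8) = -7/2 + Y/8)
g = -6 (g = 3*(-2) = -6)
(-444 + g)*(x(-4, 18)/(-92)) = (-444 - 6)*((-7/2 + (⅛)*18)/(-92)) = -450*(-7/2 + 9/4)*(-1)/92 = -(-1125)*(-1)/(2*92) = -450*5/368 = -1125/184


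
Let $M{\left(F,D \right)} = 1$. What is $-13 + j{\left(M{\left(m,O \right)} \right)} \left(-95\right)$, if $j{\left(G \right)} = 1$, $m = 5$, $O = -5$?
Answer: $-108$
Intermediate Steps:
$-13 + j{\left(M{\left(m,O \right)} \right)} \left(-95\right) = -13 + 1 \left(-95\right) = -13 - 95 = -108$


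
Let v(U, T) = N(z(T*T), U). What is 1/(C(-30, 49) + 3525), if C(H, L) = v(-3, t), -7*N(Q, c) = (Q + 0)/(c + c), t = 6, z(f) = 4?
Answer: 21/74027 ≈ 0.00028368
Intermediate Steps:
N(Q, c) = -Q/(14*c) (N(Q, c) = -(Q + 0)/(7*(c + c)) = -Q/(7*(2*c)) = -Q*1/(2*c)/7 = -Q/(14*c))
v(U, T) = -2/(7*U) (v(U, T) = -1/14*4/U = -2/(7*U))
C(H, L) = 2/21 (C(H, L) = -2/7/(-3) = -2/7*(-1/3) = 2/21)
1/(C(-30, 49) + 3525) = 1/(2/21 + 3525) = 1/(74027/21) = 21/74027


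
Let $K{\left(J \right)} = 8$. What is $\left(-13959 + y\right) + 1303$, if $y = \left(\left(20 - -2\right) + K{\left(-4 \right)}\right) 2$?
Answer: $-12596$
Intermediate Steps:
$y = 60$ ($y = \left(\left(20 - -2\right) + 8\right) 2 = \left(\left(20 + 2\right) + 8\right) 2 = \left(22 + 8\right) 2 = 30 \cdot 2 = 60$)
$\left(-13959 + y\right) + 1303 = \left(-13959 + 60\right) + 1303 = -13899 + 1303 = -12596$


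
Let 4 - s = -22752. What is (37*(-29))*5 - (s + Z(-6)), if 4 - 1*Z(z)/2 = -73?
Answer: -28275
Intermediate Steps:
s = 22756 (s = 4 - 1*(-22752) = 4 + 22752 = 22756)
Z(z) = 154 (Z(z) = 8 - 2*(-73) = 8 + 146 = 154)
(37*(-29))*5 - (s + Z(-6)) = (37*(-29))*5 - (22756 + 154) = -1073*5 - 1*22910 = -5365 - 22910 = -28275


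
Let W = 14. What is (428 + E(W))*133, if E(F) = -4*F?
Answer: 49476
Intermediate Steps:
(428 + E(W))*133 = (428 - 4*14)*133 = (428 - 56)*133 = 372*133 = 49476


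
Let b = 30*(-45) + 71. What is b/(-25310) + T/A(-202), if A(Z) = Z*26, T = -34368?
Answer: 219142847/33232030 ≈ 6.5943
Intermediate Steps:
b = -1279 (b = -1350 + 71 = -1279)
A(Z) = 26*Z
b/(-25310) + T/A(-202) = -1279/(-25310) - 34368/(26*(-202)) = -1279*(-1/25310) - 34368/(-5252) = 1279/25310 - 34368*(-1/5252) = 1279/25310 + 8592/1313 = 219142847/33232030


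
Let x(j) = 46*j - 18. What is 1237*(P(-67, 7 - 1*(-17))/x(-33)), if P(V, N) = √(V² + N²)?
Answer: -1237*√5065/1536 ≈ -57.315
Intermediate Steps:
P(V, N) = √(N² + V²)
x(j) = -18 + 46*j
1237*(P(-67, 7 - 1*(-17))/x(-33)) = 1237*(√((7 - 1*(-17))² + (-67)²)/(-18 + 46*(-33))) = 1237*(√((7 + 17)² + 4489)/(-18 - 1518)) = 1237*(√(24² + 4489)/(-1536)) = 1237*(√(576 + 4489)*(-1/1536)) = 1237*(√5065*(-1/1536)) = 1237*(-√5065/1536) = -1237*√5065/1536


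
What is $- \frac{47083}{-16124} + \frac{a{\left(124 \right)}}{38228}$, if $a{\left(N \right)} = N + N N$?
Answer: $\frac{512452731}{154097068} \approx 3.3255$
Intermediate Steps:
$a{\left(N \right)} = N + N^{2}$
$- \frac{47083}{-16124} + \frac{a{\left(124 \right)}}{38228} = - \frac{47083}{-16124} + \frac{124 \left(1 + 124\right)}{38228} = \left(-47083\right) \left(- \frac{1}{16124}\right) + 124 \cdot 125 \cdot \frac{1}{38228} = \frac{47083}{16124} + 15500 \cdot \frac{1}{38228} = \frac{47083}{16124} + \frac{3875}{9557} = \frac{512452731}{154097068}$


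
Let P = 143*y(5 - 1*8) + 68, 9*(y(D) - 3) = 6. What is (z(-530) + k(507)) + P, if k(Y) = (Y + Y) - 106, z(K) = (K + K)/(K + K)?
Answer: 4504/3 ≈ 1501.3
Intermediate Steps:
z(K) = 1 (z(K) = (2*K)/((2*K)) = (2*K)*(1/(2*K)) = 1)
y(D) = 11/3 (y(D) = 3 + (1/9)*6 = 3 + 2/3 = 11/3)
P = 1777/3 (P = 143*(11/3) + 68 = 1573/3 + 68 = 1777/3 ≈ 592.33)
k(Y) = -106 + 2*Y (k(Y) = 2*Y - 106 = -106 + 2*Y)
(z(-530) + k(507)) + P = (1 + (-106 + 2*507)) + 1777/3 = (1 + (-106 + 1014)) + 1777/3 = (1 + 908) + 1777/3 = 909 + 1777/3 = 4504/3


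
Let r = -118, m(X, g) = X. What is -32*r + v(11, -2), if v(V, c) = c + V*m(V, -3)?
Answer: 3895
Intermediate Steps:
v(V, c) = c + V² (v(V, c) = c + V*V = c + V²)
-32*r + v(11, -2) = -32*(-118) + (-2 + 11²) = 3776 + (-2 + 121) = 3776 + 119 = 3895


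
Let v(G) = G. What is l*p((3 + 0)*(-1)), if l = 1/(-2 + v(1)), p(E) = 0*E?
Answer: 0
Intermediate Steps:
p(E) = 0
l = -1 (l = 1/(-2 + 1) = 1/(-1) = -1)
l*p((3 + 0)*(-1)) = -1*0 = 0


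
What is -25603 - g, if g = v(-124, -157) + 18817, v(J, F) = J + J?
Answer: -44172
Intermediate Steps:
v(J, F) = 2*J
g = 18569 (g = 2*(-124) + 18817 = -248 + 18817 = 18569)
-25603 - g = -25603 - 1*18569 = -25603 - 18569 = -44172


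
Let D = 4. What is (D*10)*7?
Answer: 280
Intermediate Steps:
(D*10)*7 = (4*10)*7 = 40*7 = 280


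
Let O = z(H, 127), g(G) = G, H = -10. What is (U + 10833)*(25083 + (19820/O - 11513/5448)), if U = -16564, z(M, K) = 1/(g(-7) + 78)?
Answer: -44719997248861/5448 ≈ -8.2085e+9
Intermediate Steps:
z(M, K) = 1/71 (z(M, K) = 1/(-7 + 78) = 1/71)
O = 1/71 ≈ 0.014085
(U + 10833)*(25083 + (19820/O - 11513/5448)) = (-16564 + 10833)*(25083 + (19820/(1/71) - 11513/5448)) = -5731*(25083 + (19820*71 - 11513*1/5448)) = -5731*(25083 + (1407220 - 11513/5448)) = -5731*(25083 + 7666523047/5448) = -5731*7803175231/5448 = -44719997248861/5448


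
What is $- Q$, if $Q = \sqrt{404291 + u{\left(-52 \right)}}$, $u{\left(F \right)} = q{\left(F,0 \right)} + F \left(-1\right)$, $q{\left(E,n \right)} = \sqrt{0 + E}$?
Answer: $- \sqrt{404343 + 2 i \sqrt{13}} \approx -635.88 - 0.0056702 i$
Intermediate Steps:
$q{\left(E,n \right)} = \sqrt{E}$
$u{\left(F \right)} = \sqrt{F} - F$ ($u{\left(F \right)} = \sqrt{F} + F \left(-1\right) = \sqrt{F} - F$)
$Q = \sqrt{404343 + 2 i \sqrt{13}}$ ($Q = \sqrt{404291 + \left(\sqrt{-52} - -52\right)} = \sqrt{404291 + \left(2 i \sqrt{13} + 52\right)} = \sqrt{404291 + \left(52 + 2 i \sqrt{13}\right)} = \sqrt{404343 + 2 i \sqrt{13}} \approx 635.88 + 0.006 i$)
$- Q = - \sqrt{404343 + 2 i \sqrt{13}}$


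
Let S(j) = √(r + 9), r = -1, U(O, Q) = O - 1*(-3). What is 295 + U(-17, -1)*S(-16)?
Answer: 295 - 28*√2 ≈ 255.40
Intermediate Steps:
U(O, Q) = 3 + O (U(O, Q) = O + 3 = 3 + O)
S(j) = 2*√2 (S(j) = √(-1 + 9) = √8 = 2*√2)
295 + U(-17, -1)*S(-16) = 295 + (3 - 17)*(2*√2) = 295 - 28*√2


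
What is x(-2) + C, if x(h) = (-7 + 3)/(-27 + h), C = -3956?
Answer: -114720/29 ≈ -3955.9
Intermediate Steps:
x(h) = -4/(-27 + h)
x(-2) + C = -4/(-27 - 2) - 3956 = -4/(-29) - 3956 = -4*(-1/29) - 3956 = 4/29 - 3956 = -114720/29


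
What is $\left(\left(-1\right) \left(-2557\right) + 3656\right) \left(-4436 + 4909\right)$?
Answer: $2938749$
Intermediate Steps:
$\left(\left(-1\right) \left(-2557\right) + 3656\right) \left(-4436 + 4909\right) = \left(2557 + 3656\right) 473 = 6213 \cdot 473 = 2938749$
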